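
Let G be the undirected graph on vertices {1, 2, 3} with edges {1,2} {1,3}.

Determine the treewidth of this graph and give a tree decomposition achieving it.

Every bag has size at most 2, so the width is 2 − 1 = 1 and tw(G) ≤ 1. G has an edge, so its treewidth is at least 1. The upper and lower bounds meet at 1, so that is the treewidth.

Treewidth 1.
Bags: B1 = {1, 2}  B2 = {1, 3}
Tree: B1–B2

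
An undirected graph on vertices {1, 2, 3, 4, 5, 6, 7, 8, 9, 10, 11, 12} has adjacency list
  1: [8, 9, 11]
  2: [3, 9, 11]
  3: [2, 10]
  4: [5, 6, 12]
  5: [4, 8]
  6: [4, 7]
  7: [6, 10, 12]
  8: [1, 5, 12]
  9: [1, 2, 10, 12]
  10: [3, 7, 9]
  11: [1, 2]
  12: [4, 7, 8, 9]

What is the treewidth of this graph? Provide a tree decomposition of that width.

Each bag holds 4 vertices, so the decomposition has width 3, which upper-bounds the treewidth. For the lower bound: the 4 vertex sets {4,5,6}, {7}, {12}, {1,8,9,10} are disjoint, each induces a connected subgraph, and every pair is joined by at least one edge of G. Contracting each set to a single vertex therefore yields K_{4} as a minor, and since treewidth is minor-monotone, tw(G) ≥ tw(K_{4}) = 3. Hence tw(G) = 3 exactly.

Treewidth 3.
Bags: B1 = {4, 5, 6, 7}  B2 = {4, 5, 7, 12}  B3 = {5, 7, 8, 12}  B4 = {7, 8, 10, 12}  B5 = {8, 9, 10, 12}  B6 = {1, 8, 9, 10}  B7 = {1, 3, 9, 10}  B8 = {1, 2, 3, 9}  B9 = {1, 2, 3, 11}
Tree: B1–B2, B2–B3, B3–B4, B4–B5, B5–B6, B6–B7, B7–B8, B8–B9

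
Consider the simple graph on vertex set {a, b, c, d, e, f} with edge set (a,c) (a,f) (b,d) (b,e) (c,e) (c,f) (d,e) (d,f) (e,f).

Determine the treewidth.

2

A width-2 tree decomposition is:
Bags: B1 = {b, d, e}  B2 = {d, e, f}  B3 = {c, e, f}  B4 = {a, c, f}
Tree: B1–B2, B2–B3, B3–B4
Each bag holds 3 vertices, so the decomposition has width 2, which upper-bounds the treewidth. For the lower bound, the 3 vertices {d, e, f} are pairwise adjacent, and any tree decomposition puts a clique entirely inside one bag — forcing width ≥ 2. Therefore the treewidth is 2.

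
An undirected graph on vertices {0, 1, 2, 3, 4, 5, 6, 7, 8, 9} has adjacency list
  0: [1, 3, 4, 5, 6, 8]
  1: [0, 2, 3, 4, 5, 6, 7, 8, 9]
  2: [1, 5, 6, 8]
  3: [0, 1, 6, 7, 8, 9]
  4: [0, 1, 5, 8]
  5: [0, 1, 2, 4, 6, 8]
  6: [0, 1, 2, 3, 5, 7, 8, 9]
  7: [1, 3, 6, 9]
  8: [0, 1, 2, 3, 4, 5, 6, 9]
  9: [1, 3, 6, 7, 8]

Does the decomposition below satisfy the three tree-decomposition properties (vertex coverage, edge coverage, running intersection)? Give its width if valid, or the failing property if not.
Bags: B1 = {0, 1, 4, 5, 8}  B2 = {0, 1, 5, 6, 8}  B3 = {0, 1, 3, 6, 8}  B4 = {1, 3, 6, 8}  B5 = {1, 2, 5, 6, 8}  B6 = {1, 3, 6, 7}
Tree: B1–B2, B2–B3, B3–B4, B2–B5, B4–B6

No — vertex 9 appears in no bag.

A tree decomposition must satisfy three properties: every vertex lies in some bag; for every edge, both endpoints lie together in some bag; and for every vertex, the bags containing it form a connected subtree. Here vertex 9 appears in no bag, so the decomposition is invalid.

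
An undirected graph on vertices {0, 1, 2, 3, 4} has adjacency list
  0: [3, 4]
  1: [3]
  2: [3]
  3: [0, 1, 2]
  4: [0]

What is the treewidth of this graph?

A width-1 tree decomposition is:
Bags: B1 = {1, 3}  B2 = {2, 3}  B3 = {0, 3}  B4 = {0, 4}
Tree: B1–B2, B2–B3, B3–B4
The largest bag has 2 vertices, giving width 1; this decomposition certifies tw(G) ≤ 1. Since G has at least one edge (e.g. 1–3), it is not an edgeless graph, so tw(G) ≥ 1. The upper and lower bounds meet at 1, so that is the treewidth.

1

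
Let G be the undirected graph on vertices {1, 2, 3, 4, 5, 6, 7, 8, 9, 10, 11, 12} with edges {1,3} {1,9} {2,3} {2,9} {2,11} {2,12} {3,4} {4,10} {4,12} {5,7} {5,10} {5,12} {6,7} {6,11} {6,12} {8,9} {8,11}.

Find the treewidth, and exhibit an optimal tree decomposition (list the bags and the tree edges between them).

Every bag has size at most 4, so the width is 4 − 1 = 3 and tw(G) ≤ 3. For the lower bound: the 4 vertex sets {5,7,10}, {6}, {12}, {2,3,4,11} are disjoint, each induces a connected subgraph, and every pair is joined by at least one edge of G. Contracting each set to a single vertex therefore yields K_{4} as a minor, and since treewidth is minor-monotone, tw(G) ≥ tw(K_{4}) = 3. Hence tw(G) = 3 exactly.

Treewidth 3.
One optimal decomposition is:
Bags: B1 = {5, 6, 7, 10}  B2 = {5, 6, 10, 12}  B3 = {4, 6, 10, 12}  B4 = {4, 6, 11, 12}  B5 = {2, 4, 11, 12}  B6 = {2, 3, 4, 11}  B7 = {2, 3, 8, 11}  B8 = {2, 3, 8, 9}  B9 = {1, 3, 8, 9}
Tree: B1–B2, B2–B3, B3–B4, B4–B5, B5–B6, B6–B7, B7–B8, B8–B9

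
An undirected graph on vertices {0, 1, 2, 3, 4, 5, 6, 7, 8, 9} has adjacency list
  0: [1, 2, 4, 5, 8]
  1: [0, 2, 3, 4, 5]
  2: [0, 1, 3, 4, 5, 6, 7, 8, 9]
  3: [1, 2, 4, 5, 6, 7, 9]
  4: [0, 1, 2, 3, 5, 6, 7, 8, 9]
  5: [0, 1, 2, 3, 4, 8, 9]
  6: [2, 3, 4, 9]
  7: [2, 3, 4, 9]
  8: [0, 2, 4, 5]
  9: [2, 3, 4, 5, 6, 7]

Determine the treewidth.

A width-4 tree decomposition is:
Bags: B1 = {1, 2, 3, 4, 5}  B2 = {0, 1, 2, 4, 5}  B3 = {0, 2, 4, 5, 8}  B4 = {2, 3, 4, 5, 9}  B5 = {2, 3, 4, 7, 9}  B6 = {2, 3, 4, 6, 9}
Tree: B1–B2, B2–B3, B1–B4, B4–B5, B5–B6
Every bag has size at most 5, so the width is 5 − 1 = 4 and tw(G) ≤ 4. On the other hand G contains the 5-clique {0, 2, 4, 5, 8}. A clique must lie in a single bag of any decomposition, so no decomposition can have width below 4. Therefore the treewidth is 4.

4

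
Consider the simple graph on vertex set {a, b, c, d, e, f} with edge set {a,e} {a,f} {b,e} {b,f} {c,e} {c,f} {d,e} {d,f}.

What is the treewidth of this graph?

A width-2 tree decomposition is:
Bags: B1 = {b, e, f}  B2 = {d, e, f}  B3 = {c, e, f}  B4 = {a, e, f}
Tree: B1–B2, B2–B3, B3–B4
Every bag has size at most 3, so the width is 3 − 1 = 2 and tw(G) ≤ 2. Since b–e–d–f–b is a cycle in G, G is not acyclic. Forests are exactly the graphs of treewidth ≤ 1, so tw(G) ≥ 2. The upper and lower bounds meet at 2, so that is the treewidth.

2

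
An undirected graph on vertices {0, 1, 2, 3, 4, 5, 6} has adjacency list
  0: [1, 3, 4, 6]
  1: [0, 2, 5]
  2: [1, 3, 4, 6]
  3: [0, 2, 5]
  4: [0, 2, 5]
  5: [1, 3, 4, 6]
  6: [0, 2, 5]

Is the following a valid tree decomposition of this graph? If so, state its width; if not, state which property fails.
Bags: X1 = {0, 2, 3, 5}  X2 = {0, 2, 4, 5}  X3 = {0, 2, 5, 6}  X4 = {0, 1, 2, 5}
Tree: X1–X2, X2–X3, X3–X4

Yes; width 3.

Vertex coverage: the bags together contain {0, 1, 2, 3, 4, 5, 6}, the full vertex set. Edge coverage: each edge of G has both endpoints in at least one bag. Running intersection: for every vertex, the bags containing it form a connected subtree. All three properties hold, so this is a valid tree decomposition of width max|bag| − 1 = 3, and hence tw(G) ≤ 3.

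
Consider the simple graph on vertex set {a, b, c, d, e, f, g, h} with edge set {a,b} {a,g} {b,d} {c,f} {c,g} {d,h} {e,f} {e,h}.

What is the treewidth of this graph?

A width-2 tree decomposition is:
Bags: B1 = {e, f, h}  B2 = {c, f, h}  B3 = {c, g, h}  B4 = {a, g, h}  B5 = {a, b, h}  B6 = {b, d, h}
Tree: B1–B2, B2–B3, B3–B4, B4–B5, B5–B6
Every bag has size at most 3, so the width is 3 − 1 = 2 and tw(G) ≤ 2. The edges h–e–f–c–g–a–b–d–h form a cycle, so G is not a tree and its treewidth is at least 2. Therefore the treewidth is 2.

2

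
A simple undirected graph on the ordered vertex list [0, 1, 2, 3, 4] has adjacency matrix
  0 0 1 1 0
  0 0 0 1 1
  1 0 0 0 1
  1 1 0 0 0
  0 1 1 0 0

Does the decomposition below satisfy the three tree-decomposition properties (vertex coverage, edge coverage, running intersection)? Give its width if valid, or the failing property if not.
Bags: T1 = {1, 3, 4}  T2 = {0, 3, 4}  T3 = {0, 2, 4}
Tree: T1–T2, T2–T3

Every vertex of G appears in some bag (union = {0, 1, 2, 3, 4}); every edge is covered by a bag; and for each vertex v the set of bags containing v is connected in the bag tree. The decomposition is therefore valid. The largest bag has 3 vertices, so the width is 2.

Yes; width 2.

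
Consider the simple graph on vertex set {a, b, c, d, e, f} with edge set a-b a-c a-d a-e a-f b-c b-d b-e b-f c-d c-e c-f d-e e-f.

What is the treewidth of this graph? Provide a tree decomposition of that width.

Treewidth 4.
One such decomposition:
Bags: B1 = {a, b, c, d, e}  B2 = {a, b, c, e, f}
Tree: B1–B2

The largest bag has 5 vertices, giving width 4; this decomposition certifies tw(G) ≤ 4. For the lower bound, the 5 vertices {a, b, c, d, e} are pairwise adjacent, and any tree decomposition puts a clique entirely inside one bag — forcing width ≥ 4. Therefore the treewidth is 4.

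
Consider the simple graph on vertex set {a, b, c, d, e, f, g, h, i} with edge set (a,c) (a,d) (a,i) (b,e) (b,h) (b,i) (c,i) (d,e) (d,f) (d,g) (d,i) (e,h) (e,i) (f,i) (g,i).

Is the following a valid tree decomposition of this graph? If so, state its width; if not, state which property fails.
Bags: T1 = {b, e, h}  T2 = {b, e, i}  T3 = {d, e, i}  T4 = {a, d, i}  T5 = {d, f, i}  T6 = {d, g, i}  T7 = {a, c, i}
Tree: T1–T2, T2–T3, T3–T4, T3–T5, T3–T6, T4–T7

Yes; width 2.

Checking the three conditions: (i) the bags cover all of {a, b, c, d, e, f, g, h, i}; (ii) for each edge, some bag contains both endpoints; (iii) the bags containing any fixed vertex form a subtree. All hold, so the decomposition is valid with width 3 − 1 = 2.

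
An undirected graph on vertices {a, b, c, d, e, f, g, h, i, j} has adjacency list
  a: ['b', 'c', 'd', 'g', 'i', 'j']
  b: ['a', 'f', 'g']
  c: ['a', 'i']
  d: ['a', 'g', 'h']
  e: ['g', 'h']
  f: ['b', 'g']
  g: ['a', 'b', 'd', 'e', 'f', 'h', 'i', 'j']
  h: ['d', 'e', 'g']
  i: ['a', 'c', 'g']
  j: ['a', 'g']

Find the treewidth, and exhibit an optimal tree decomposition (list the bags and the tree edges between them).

Treewidth 2.
Bags: B1 = {a, g, i}  B2 = {a, c, i}  B3 = {a, b, g}  B4 = {b, f, g}  B5 = {a, d, g}  B6 = {d, g, h}  B7 = {a, g, j}  B8 = {e, g, h}
Tree: B1–B2, B1–B3, B3–B4, B3–B5, B5–B6, B5–B7, B6–B8

Every bag has size at most 3, so the width is 3 − 1 = 2 and tw(G) ≤ 2. For the lower bound, the 3 vertices {a, d, g} are pairwise adjacent, and any tree decomposition puts a clique entirely inside one bag — forcing width ≥ 2. Hence tw(G) = 2 exactly.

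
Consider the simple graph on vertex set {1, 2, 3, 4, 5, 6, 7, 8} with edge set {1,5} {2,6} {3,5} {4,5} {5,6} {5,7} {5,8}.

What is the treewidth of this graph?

1

A width-1 tree decomposition is:
Bags: B1 = {1, 5}  B2 = {5, 6}  B3 = {3, 5}  B4 = {5, 7}  B5 = {5, 8}  B6 = {4, 5}  B7 = {2, 6}
Tree: B1–B2, B2–B3, B1–B4, B4–B5, B4–B6, B2–B7
The largest bag has 2 vertices, giving width 1; this decomposition certifies tw(G) ≤ 1. Any graph with an edge has treewidth ≥ 1, and G has the edge 1–5. Hence tw(G) = 1 exactly.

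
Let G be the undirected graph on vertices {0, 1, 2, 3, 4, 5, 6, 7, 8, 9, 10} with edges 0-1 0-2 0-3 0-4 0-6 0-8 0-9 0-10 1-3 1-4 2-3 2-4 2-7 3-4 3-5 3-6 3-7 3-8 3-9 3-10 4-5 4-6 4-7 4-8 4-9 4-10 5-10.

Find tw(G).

3

A width-3 tree decomposition is:
Bags: B1 = {0, 2, 3, 4}  B2 = {2, 3, 4, 7}  B3 = {0, 3, 4, 9}  B4 = {0, 1, 3, 4}  B5 = {0, 3, 4, 8}  B6 = {0, 3, 4, 10}  B7 = {0, 3, 4, 6}  B8 = {3, 4, 5, 10}
Tree: B1–B2, B1–B3, B3–B4, B1–B5, B5–B6, B4–B7, B6–B8
Each bag holds 4 vertices, so the decomposition has width 3, which upper-bounds the treewidth. Conversely, {0, 1, 3, 4} is a clique of size 4, and the vertices of any clique must share a bag in every tree decomposition; so some bag has ≥ 4 vertices and tw(G) ≥ 3. Combining the bounds, tw(G) = 3.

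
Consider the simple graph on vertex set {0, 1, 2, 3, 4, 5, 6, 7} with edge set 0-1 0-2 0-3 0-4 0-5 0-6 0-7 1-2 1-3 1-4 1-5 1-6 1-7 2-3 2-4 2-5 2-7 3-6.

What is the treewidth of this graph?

A width-3 tree decomposition is:
Bags: B1 = {0, 1, 2, 3}  B2 = {0, 1, 2, 4}  B3 = {0, 1, 2, 7}  B4 = {0, 1, 3, 6}  B5 = {0, 1, 2, 5}
Tree: B1–B2, B1–B3, B1–B4, B2–B5
The largest bag has 4 vertices, giving width 3; this decomposition certifies tw(G) ≤ 3. On the other hand G contains the 4-clique {0, 1, 2, 3}. A clique must lie in a single bag of any decomposition, so no decomposition can have width below 3. Therefore the treewidth is 3.

3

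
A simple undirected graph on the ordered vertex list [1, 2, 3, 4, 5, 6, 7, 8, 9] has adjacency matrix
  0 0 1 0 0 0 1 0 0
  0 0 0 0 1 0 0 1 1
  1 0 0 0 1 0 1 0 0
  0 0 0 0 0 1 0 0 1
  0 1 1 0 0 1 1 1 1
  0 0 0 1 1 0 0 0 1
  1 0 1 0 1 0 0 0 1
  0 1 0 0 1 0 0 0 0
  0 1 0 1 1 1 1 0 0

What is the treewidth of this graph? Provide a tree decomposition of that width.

Treewidth 2.
One such decomposition:
Bags: B1 = {3, 5, 7}  B2 = {5, 7, 9}  B3 = {5, 6, 9}  B4 = {4, 6, 9}  B5 = {2, 5, 9}  B6 = {1, 3, 7}  B7 = {2, 5, 8}
Tree: B1–B2, B2–B3, B3–B4, B2–B5, B1–B6, B5–B7

Every bag has size at most 3, so the width is 3 − 1 = 2 and tw(G) ≤ 2. On the other hand G contains the 3-clique {1, 3, 7}. A clique must lie in a single bag of any decomposition, so no decomposition can have width below 2. Combining the bounds, tw(G) = 2.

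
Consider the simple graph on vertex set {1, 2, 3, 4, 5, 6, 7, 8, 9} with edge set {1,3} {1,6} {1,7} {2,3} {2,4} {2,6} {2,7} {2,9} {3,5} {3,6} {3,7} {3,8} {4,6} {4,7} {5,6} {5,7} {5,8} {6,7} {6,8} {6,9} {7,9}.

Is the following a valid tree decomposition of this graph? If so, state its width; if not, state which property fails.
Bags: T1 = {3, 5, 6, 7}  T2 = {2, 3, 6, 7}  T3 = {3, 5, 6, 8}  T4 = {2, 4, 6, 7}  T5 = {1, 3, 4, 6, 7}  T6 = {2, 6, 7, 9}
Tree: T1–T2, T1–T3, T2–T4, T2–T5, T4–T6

No — bags containing vertex 4 are not connected in the tree.

A tree decomposition must satisfy three properties: every vertex lies in some bag; for every edge, both endpoints lie together in some bag; and for every vertex, the bags containing it form a connected subtree. Here bags containing vertex 4 are not connected in the tree, so the decomposition is invalid.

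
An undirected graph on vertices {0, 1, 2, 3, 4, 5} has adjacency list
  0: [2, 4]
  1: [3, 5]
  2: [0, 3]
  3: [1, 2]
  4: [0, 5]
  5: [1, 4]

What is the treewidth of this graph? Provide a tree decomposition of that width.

The largest bag has 3 vertices, giving width 2; this decomposition certifies tw(G) ≤ 2. Since 5–1–3–2–0–4–5 is a cycle in G, G is not acyclic. Forests are exactly the graphs of treewidth ≤ 1, so tw(G) ≥ 2. The upper and lower bounds meet at 2, so that is the treewidth.

Treewidth 2.
Bags: B1 = {1, 3, 5}  B2 = {2, 3, 5}  B3 = {0, 2, 5}  B4 = {0, 4, 5}
Tree: B1–B2, B2–B3, B3–B4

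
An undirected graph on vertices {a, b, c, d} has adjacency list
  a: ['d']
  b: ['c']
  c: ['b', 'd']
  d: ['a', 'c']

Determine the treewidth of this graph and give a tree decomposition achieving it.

Every bag has size at most 2, so the width is 2 − 1 = 1 and tw(G) ≤ 1. G has an edge, so its treewidth is at least 1. The upper and lower bounds meet at 1, so that is the treewidth.

Treewidth 1.
One such decomposition:
Bags: B1 = {b, c}  B2 = {c, d}  B3 = {a, d}
Tree: B1–B2, B2–B3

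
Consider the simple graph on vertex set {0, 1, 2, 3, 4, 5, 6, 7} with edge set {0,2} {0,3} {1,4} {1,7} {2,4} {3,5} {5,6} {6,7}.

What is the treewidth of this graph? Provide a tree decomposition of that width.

The largest bag has 3 vertices, giving width 2; this decomposition certifies tw(G) ≤ 2. The edges 6–7–1–4–2–0–3–5–6 form a cycle, so G is not a tree and its treewidth is at least 2. Hence tw(G) = 2 exactly.

Treewidth 2.
One such decomposition:
Bags: B1 = {1, 6, 7}  B2 = {1, 4, 6}  B3 = {2, 4, 6}  B4 = {0, 2, 6}  B5 = {0, 3, 6}  B6 = {3, 5, 6}
Tree: B1–B2, B2–B3, B3–B4, B4–B5, B5–B6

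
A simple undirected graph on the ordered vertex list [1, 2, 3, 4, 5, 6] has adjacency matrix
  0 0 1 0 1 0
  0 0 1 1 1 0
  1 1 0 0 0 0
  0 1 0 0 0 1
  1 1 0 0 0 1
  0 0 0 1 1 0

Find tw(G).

2

A width-2 tree decomposition is:
Bags: B1 = {1, 2, 3}  B2 = {1, 2, 5}  B3 = {2, 4, 5}  B4 = {4, 5, 6}
Tree: B1–B2, B2–B3, B3–B4
The largest bag has 3 vertices, giving width 2; this decomposition certifies tw(G) ≤ 2. Since 3–1–5–2–3 is a cycle in G, G is not acyclic. Forests are exactly the graphs of treewidth ≤ 1, so tw(G) ≥ 2. The upper and lower bounds meet at 2, so that is the treewidth.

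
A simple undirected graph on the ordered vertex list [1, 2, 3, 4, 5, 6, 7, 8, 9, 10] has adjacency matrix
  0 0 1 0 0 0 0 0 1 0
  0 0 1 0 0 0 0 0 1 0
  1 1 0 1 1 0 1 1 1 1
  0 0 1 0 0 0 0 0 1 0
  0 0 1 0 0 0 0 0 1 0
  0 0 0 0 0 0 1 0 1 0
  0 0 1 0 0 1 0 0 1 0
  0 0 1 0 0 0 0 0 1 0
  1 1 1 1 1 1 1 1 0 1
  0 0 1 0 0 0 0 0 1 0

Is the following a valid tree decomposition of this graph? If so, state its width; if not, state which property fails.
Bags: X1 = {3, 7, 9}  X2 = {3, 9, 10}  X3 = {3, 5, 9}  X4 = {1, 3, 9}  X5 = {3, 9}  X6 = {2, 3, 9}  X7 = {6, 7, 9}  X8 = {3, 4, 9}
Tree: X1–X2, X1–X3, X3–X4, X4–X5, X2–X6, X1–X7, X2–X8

A tree decomposition must satisfy three properties: every vertex lies in some bag; for every edge, both endpoints lie together in some bag; and for every vertex, the bags containing it form a connected subtree. Here vertex 8 appears in no bag, so the decomposition is invalid.

No — vertex 8 appears in no bag.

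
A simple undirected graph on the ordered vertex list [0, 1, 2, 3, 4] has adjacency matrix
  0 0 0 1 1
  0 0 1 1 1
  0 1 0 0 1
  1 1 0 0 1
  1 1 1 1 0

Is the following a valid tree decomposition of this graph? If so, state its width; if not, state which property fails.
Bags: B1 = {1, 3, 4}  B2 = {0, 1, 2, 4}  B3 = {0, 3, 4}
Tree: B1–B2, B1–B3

A tree decomposition must satisfy three properties: every vertex lies in some bag; for every edge, both endpoints lie together in some bag; and for every vertex, the bags containing it form a connected subtree. Here bags containing vertex 0 are not connected in the tree, so the decomposition is invalid.

No — bags containing vertex 0 are not connected in the tree.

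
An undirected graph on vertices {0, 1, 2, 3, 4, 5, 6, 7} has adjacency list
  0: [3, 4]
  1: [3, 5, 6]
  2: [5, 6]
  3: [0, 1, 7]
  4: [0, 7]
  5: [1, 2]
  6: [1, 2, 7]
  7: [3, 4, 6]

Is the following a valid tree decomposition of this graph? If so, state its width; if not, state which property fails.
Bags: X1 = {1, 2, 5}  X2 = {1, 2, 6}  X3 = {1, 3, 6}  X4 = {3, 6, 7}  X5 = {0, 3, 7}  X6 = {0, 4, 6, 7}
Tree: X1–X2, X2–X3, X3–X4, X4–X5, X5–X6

No — bags containing vertex 6 are not connected in the tree.

A tree decomposition must satisfy three properties: every vertex lies in some bag; for every edge, both endpoints lie together in some bag; and for every vertex, the bags containing it form a connected subtree. Here bags containing vertex 6 are not connected in the tree, so the decomposition is invalid.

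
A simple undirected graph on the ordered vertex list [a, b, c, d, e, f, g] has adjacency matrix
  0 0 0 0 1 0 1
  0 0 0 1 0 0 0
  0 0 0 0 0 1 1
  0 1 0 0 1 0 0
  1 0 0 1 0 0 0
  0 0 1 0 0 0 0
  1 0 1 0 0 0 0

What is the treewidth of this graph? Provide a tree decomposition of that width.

The largest bag has 2 vertices, giving width 1; this decomposition certifies tw(G) ≤ 1. Any graph with an edge has treewidth ≥ 1, and G has the edge b–d. The upper and lower bounds meet at 1, so that is the treewidth.

Treewidth 1.
Bags: B1 = {b, d}  B2 = {d, e}  B3 = {a, e}  B4 = {a, g}  B5 = {c, g}  B6 = {c, f}
Tree: B1–B2, B2–B3, B3–B4, B4–B5, B5–B6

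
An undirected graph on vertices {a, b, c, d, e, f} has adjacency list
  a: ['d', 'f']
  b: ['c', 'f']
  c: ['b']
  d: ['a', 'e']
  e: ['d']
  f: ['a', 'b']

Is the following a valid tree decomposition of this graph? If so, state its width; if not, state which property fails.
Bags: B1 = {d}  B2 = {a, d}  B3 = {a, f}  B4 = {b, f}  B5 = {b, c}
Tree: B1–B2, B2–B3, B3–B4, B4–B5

A tree decomposition must satisfy three properties: every vertex lies in some bag; for every edge, both endpoints lie together in some bag; and for every vertex, the bags containing it form a connected subtree. Here vertex e appears in no bag, so the decomposition is invalid.

No — vertex e appears in no bag.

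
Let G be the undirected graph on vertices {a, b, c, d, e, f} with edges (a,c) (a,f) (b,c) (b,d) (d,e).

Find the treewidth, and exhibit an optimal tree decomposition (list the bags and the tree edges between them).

The largest bag has 2 vertices, giving width 1; this decomposition certifies tw(G) ≤ 1. Any graph with an edge has treewidth ≥ 1, and G has the edge f–a. The upper and lower bounds meet at 1, so that is the treewidth.

Treewidth 1.
One optimal decomposition is:
Bags: B1 = {a, f}  B2 = {a, c}  B3 = {b, c}  B4 = {b, d}  B5 = {d, e}
Tree: B1–B2, B2–B3, B3–B4, B4–B5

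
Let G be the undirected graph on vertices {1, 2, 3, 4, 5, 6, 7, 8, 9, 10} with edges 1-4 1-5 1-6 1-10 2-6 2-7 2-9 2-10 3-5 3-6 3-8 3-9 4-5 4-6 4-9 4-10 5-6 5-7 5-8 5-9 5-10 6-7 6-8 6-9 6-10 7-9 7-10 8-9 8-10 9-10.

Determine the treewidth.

4

A width-4 tree decomposition is:
Bags: B1 = {5, 6, 8, 9, 10}  B2 = {4, 5, 6, 9, 10}  B3 = {1, 4, 5, 6, 10}  B4 = {5, 6, 7, 9, 10}  B5 = {3, 5, 6, 8, 9}  B6 = {2, 6, 7, 9, 10}
Tree: B1–B2, B2–B3, B2–B4, B1–B5, B4–B6
Each bag holds 5 vertices, so the decomposition has width 4, which upper-bounds the treewidth. Conversely, {2, 6, 7, 9, 10} is a clique of size 5, and the vertices of any clique must share a bag in every tree decomposition; so some bag has ≥ 5 vertices and tw(G) ≥ 4. Combining the bounds, tw(G) = 4.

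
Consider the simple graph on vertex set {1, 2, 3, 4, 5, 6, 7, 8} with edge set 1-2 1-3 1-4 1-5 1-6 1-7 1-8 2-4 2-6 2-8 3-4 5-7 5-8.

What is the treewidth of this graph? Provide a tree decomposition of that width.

Every bag has size at most 3, so the width is 3 − 1 = 2 and tw(G) ≤ 2. For the lower bound, the 3 vertices {1, 2, 8} are pairwise adjacent, and any tree decomposition puts a clique entirely inside one bag — forcing width ≥ 2. Combining the bounds, tw(G) = 2.

Treewidth 2.
Bags: B1 = {1, 2, 8}  B2 = {1, 2, 4}  B3 = {1, 2, 6}  B4 = {1, 5, 8}  B5 = {1, 5, 7}  B6 = {1, 3, 4}
Tree: B1–B2, B2–B3, B1–B4, B4–B5, B2–B6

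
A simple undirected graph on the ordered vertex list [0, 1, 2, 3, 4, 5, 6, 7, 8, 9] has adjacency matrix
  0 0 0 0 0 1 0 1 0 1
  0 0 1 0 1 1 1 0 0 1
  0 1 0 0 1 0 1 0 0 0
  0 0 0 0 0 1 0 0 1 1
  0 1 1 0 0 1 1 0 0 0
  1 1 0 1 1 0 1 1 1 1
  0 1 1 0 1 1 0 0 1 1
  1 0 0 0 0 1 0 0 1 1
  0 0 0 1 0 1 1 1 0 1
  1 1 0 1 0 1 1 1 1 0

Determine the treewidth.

A width-3 tree decomposition is:
Bags: B1 = {5, 6, 8, 9}  B2 = {1, 5, 6, 9}  B3 = {1, 4, 5, 6}  B4 = {5, 7, 8, 9}  B5 = {1, 2, 4, 6}  B6 = {3, 5, 8, 9}  B7 = {0, 5, 7, 9}
Tree: B1–B2, B2–B3, B1–B4, B3–B5, B1–B6, B4–B7
Each bag holds 4 vertices, so the decomposition has width 3, which upper-bounds the treewidth. Conversely, {1, 2, 4, 6} is a clique of size 4, and the vertices of any clique must share a bag in every tree decomposition; so some bag has ≥ 4 vertices and tw(G) ≥ 3. Combining the bounds, tw(G) = 3.

3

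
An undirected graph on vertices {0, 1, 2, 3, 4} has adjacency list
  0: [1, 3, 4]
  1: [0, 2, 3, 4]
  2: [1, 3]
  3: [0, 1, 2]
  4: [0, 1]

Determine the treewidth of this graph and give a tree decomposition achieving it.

Treewidth 2.
Bags: B1 = {0, 1, 4}  B2 = {0, 1, 3}  B3 = {1, 2, 3}
Tree: B1–B2, B2–B3

The largest bag has 3 vertices, giving width 2; this decomposition certifies tw(G) ≤ 2. Conversely, {0, 1, 3} is a clique of size 3, and the vertices of any clique must share a bag in every tree decomposition; so some bag has ≥ 3 vertices and tw(G) ≥ 2. Hence tw(G) = 2 exactly.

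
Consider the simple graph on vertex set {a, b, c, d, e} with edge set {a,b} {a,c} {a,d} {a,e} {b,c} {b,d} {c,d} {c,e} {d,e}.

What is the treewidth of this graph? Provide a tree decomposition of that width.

Each bag holds 4 vertices, so the decomposition has width 3, which upper-bounds the treewidth. Conversely, {a, c, d, e} is a clique of size 4, and the vertices of any clique must share a bag in every tree decomposition; so some bag has ≥ 4 vertices and tw(G) ≥ 3. The upper and lower bounds meet at 3, so that is the treewidth.

Treewidth 3.
One such decomposition:
Bags: B1 = {a, b, c, d}  B2 = {a, c, d, e}
Tree: B1–B2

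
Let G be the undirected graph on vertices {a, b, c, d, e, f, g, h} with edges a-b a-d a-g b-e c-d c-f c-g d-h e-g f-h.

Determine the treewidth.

2

A width-2 tree decomposition is:
Bags: B1 = {a, b, e}  B2 = {a, e, g}  B3 = {a, d, g}  B4 = {c, d, g}  B5 = {c, d, h}  B6 = {c, f, h}
Tree: B1–B2, B2–B3, B3–B4, B4–B5, B5–B6
Every bag has size at most 3, so the width is 3 − 1 = 2 and tw(G) ≤ 2. The edges b–e–g–a–b form a cycle, so G is not a tree and its treewidth is at least 2. Combining the bounds, tw(G) = 2.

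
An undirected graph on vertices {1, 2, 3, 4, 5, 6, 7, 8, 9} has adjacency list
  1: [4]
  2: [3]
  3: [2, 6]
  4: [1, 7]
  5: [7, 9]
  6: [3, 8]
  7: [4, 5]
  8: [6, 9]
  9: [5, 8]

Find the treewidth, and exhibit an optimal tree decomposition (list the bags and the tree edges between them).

Each bag holds 2 vertices, so the decomposition has width 1, which upper-bounds the treewidth. G has an edge, so its treewidth is at least 1. Hence tw(G) = 1 exactly.

Treewidth 1.
One such decomposition:
Bags: B1 = {2, 3}  B2 = {3, 6}  B3 = {6, 8}  B4 = {8, 9}  B5 = {5, 9}  B6 = {5, 7}  B7 = {4, 7}  B8 = {1, 4}
Tree: B1–B2, B2–B3, B3–B4, B4–B5, B5–B6, B6–B7, B7–B8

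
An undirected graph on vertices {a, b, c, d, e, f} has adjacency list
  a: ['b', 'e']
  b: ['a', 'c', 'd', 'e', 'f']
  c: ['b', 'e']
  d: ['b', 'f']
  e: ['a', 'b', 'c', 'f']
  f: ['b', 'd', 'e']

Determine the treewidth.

2

A width-2 tree decomposition is:
Bags: B1 = {b, e, f}  B2 = {b, d, f}  B3 = {b, c, e}  B4 = {a, b, e}
Tree: B1–B2, B1–B3, B3–B4
Each bag holds 3 vertices, so the decomposition has width 2, which upper-bounds the treewidth. Conversely, {b, d, f} is a clique of size 3, and the vertices of any clique must share a bag in every tree decomposition; so some bag has ≥ 3 vertices and tw(G) ≥ 2. Hence tw(G) = 2 exactly.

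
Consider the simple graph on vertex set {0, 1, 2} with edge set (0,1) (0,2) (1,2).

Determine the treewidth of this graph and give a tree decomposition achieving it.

Treewidth 2.
Bags: B1 = {0, 1, 2}
Tree: (single bag)

A single bag containing all 3 vertices is trivially a valid decomposition of width 2. For the lower bound, the 3 vertices {0, 1, 2} are pairwise adjacent, and any tree decomposition puts a clique entirely inside one bag — forcing width ≥ 2. Therefore the treewidth is 2.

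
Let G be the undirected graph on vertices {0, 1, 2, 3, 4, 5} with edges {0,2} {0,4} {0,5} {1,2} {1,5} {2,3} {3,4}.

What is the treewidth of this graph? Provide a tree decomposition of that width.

Each bag holds 3 vertices, so the decomposition has width 2, which upper-bounds the treewidth. Since 4–3–2–0–4 is a cycle in G, G is not acyclic. Forests are exactly the graphs of treewidth ≤ 1, so tw(G) ≥ 2. Hence tw(G) = 2 exactly.

Treewidth 2.
One optimal decomposition is:
Bags: B1 = {0, 3, 4}  B2 = {0, 2, 3}  B3 = {0, 2, 5}  B4 = {1, 2, 5}
Tree: B1–B2, B2–B3, B3–B4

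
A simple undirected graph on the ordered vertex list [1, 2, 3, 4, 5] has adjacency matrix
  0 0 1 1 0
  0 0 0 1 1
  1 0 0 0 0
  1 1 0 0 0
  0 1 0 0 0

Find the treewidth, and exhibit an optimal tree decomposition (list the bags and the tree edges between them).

The largest bag has 2 vertices, giving width 1; this decomposition certifies tw(G) ≤ 1. Since G has at least one edge (e.g. 5–2), it is not an edgeless graph, so tw(G) ≥ 1. Hence tw(G) = 1 exactly.

Treewidth 1.
One optimal decomposition is:
Bags: B1 = {2, 5}  B2 = {2, 4}  B3 = {1, 4}  B4 = {1, 3}
Tree: B1–B2, B2–B3, B3–B4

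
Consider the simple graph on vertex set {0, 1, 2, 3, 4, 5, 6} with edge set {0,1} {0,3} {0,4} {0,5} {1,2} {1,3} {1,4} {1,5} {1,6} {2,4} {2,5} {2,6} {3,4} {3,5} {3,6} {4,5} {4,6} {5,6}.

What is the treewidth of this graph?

A width-4 tree decomposition is:
Bags: B1 = {1, 2, 4, 5, 6}  B2 = {1, 3, 4, 5, 6}  B3 = {0, 1, 3, 4, 5}
Tree: B1–B2, B2–B3
Each bag holds 5 vertices, so the decomposition has width 4, which upper-bounds the treewidth. On the other hand G contains the 5-clique {1, 2, 4, 5, 6}. A clique must lie in a single bag of any decomposition, so no decomposition can have width below 4. Hence tw(G) = 4 exactly.

4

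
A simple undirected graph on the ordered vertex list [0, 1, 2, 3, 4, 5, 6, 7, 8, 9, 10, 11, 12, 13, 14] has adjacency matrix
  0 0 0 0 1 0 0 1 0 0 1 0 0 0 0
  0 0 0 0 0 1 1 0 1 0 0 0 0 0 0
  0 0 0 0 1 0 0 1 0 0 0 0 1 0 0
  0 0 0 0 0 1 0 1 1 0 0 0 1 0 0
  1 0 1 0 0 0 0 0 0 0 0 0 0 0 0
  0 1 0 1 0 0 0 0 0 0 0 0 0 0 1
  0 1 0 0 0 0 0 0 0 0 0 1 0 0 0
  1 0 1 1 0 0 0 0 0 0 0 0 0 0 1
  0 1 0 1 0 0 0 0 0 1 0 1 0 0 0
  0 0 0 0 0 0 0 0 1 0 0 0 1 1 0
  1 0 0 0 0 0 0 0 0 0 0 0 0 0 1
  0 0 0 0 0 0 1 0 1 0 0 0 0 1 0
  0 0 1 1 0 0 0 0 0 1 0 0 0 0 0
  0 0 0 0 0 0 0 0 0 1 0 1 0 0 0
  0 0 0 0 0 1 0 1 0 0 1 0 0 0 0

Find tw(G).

3

A width-3 tree decomposition is:
Bags: B1 = {0, 2, 4, 10}  B2 = {0, 2, 7, 10}  B3 = {2, 7, 10, 14}  B4 = {2, 7, 12, 14}  B5 = {3, 7, 12, 14}  B6 = {3, 5, 12, 14}  B7 = {3, 5, 9, 12}  B8 = {3, 5, 8, 9}  B9 = {1, 5, 8, 9}  B10 = {1, 8, 9, 13}  B11 = {1, 8, 11, 13}  B12 = {1, 6, 11, 13}
Tree: B1–B2, B2–B3, B3–B4, B4–B5, B5–B6, B6–B7, B7–B8, B8–B9, B9–B10, B10–B11, B11–B12
The largest bag has 4 vertices, giving width 3; this decomposition certifies tw(G) ≤ 3. For the lower bound: the 4 vertex sets {0,4,10}, {2}, {7}, {3,5,12,14} are disjoint, each induces a connected subgraph, and every pair is joined by at least one edge of G. Contracting each set to a single vertex therefore yields K_{4} as a minor, and since treewidth is minor-monotone, tw(G) ≥ tw(K_{4}) = 3. The upper and lower bounds meet at 3, so that is the treewidth.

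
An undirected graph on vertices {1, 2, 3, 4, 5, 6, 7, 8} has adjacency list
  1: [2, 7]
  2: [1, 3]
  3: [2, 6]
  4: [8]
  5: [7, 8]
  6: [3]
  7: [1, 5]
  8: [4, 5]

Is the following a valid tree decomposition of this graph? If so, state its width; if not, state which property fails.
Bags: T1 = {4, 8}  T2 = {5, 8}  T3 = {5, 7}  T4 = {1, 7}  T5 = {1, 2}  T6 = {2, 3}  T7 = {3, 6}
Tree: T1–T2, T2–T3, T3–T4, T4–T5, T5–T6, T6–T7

Vertex coverage: the bags together contain {1, 2, 3, 4, 5, 6, 7, 8}, the full vertex set. Edge coverage: each edge of G has both endpoints in at least one bag. Running intersection: for every vertex, the bags containing it form a connected subtree. All three properties hold, so this is a valid tree decomposition of width max|bag| − 1 = 1, and hence tw(G) ≤ 1.

Yes; width 1.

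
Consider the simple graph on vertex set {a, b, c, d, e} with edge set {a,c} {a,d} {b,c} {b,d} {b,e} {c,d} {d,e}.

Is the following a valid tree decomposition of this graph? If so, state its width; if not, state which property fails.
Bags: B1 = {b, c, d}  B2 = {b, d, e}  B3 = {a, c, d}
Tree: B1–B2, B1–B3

Vertex coverage: the bags together contain {a, b, c, d, e}, the full vertex set. Edge coverage: each edge of G has both endpoints in at least one bag. Running intersection: for every vertex, the bags containing it form a connected subtree. All three properties hold, so this is a valid tree decomposition of width max|bag| − 1 = 2, and hence tw(G) ≤ 2.

Yes; width 2.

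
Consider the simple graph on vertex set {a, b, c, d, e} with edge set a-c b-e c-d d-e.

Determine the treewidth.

1

A width-1 tree decomposition is:
Bags: B1 = {a, c}  B2 = {c, d}  B3 = {d, e}  B4 = {b, e}
Tree: B1–B2, B2–B3, B3–B4
The largest bag has 2 vertices, giving width 1; this decomposition certifies tw(G) ≤ 1. G has an edge, so its treewidth is at least 1. Combining the bounds, tw(G) = 1.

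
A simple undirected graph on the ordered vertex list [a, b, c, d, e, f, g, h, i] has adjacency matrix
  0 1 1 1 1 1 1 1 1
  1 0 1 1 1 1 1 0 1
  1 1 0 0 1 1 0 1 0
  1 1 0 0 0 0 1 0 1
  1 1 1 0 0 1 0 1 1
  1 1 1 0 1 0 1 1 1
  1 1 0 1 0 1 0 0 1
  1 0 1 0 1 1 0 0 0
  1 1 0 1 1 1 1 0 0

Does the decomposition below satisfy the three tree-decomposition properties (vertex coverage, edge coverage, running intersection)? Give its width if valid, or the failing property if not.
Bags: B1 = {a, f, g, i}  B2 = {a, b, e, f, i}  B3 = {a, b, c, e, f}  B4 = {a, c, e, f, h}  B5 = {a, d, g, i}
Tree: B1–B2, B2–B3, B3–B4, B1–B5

A tree decomposition must satisfy three properties: every vertex lies in some bag; for every edge, both endpoints lie together in some bag; and for every vertex, the bags containing it form a connected subtree. Here edge (b,g) lies in no bag, so the decomposition is invalid.

No — edge (b,g) lies in no bag.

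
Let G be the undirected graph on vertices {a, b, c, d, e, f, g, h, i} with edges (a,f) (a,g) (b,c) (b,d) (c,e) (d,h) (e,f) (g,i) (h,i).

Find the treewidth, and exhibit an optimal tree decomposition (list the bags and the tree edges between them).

Treewidth 2.
Bags: B1 = {b, d, h}  B2 = {b, c, h}  B3 = {c, e, h}  B4 = {e, f, h}  B5 = {a, f, h}  B6 = {a, g, h}  B7 = {g, h, i}
Tree: B1–B2, B2–B3, B3–B4, B4–B5, B5–B6, B6–B7

Every bag has size at most 3, so the width is 3 − 1 = 2 and tw(G) ≤ 2. The edges h–d–b–c–e–f–a–g–i–h form a cycle, so G is not a tree and its treewidth is at least 2. Hence tw(G) = 2 exactly.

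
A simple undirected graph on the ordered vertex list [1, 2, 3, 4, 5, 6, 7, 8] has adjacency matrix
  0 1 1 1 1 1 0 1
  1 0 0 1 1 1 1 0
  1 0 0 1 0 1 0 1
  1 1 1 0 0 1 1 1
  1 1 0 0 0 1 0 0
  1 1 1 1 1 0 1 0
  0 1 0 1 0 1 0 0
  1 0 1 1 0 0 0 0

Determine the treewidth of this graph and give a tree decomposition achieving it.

Treewidth 3.
Bags: B1 = {1, 3, 4, 8}  B2 = {1, 3, 4, 6}  B3 = {1, 2, 4, 6}  B4 = {2, 4, 6, 7}  B5 = {1, 2, 5, 6}
Tree: B1–B2, B2–B3, B3–B4, B3–B5

Every bag has size at most 4, so the width is 4 − 1 = 3 and tw(G) ≤ 3. On the other hand G contains the 4-clique {1, 2, 4, 6}. A clique must lie in a single bag of any decomposition, so no decomposition can have width below 3. The upper and lower bounds meet at 3, so that is the treewidth.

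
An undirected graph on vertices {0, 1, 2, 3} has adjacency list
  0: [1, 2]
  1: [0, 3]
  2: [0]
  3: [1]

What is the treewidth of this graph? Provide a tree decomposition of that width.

Treewidth 1.
One optimal decomposition is:
Bags: B1 = {0, 1}  B2 = {0, 2}  B3 = {1, 3}
Tree: B1–B2, B1–B3

Each bag holds 2 vertices, so the decomposition has width 1, which upper-bounds the treewidth. Any graph with an edge has treewidth ≥ 1, and G has the edge 1–0. Therefore the treewidth is 1.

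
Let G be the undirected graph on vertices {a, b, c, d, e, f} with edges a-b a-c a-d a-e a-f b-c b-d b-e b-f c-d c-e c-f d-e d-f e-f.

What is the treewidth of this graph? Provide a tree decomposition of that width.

With just one bag of size 6, the width is 6 − 1 = 5, so tw(G) ≤ 5. Conversely, {a, b, c, d, e, f} is a clique of size 6, and the vertices of any clique must share a bag in every tree decomposition; so some bag has ≥ 6 vertices and tw(G) ≥ 5. Combining the bounds, tw(G) = 5.

Treewidth 5.
One optimal decomposition is:
Bags: B1 = {a, b, c, d, e, f}
Tree: (single bag)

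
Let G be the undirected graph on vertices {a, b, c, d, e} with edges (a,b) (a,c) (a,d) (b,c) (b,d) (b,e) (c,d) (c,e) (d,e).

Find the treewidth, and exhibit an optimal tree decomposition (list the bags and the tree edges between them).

Treewidth 3.
One optimal decomposition is:
Bags: B1 = {a, b, c, d}  B2 = {b, c, d, e}
Tree: B1–B2

Every bag has size at most 4, so the width is 4 − 1 = 3 and tw(G) ≤ 3. Conversely, {b, c, d, e} is a clique of size 4, and the vertices of any clique must share a bag in every tree decomposition; so some bag has ≥ 4 vertices and tw(G) ≥ 3. Therefore the treewidth is 3.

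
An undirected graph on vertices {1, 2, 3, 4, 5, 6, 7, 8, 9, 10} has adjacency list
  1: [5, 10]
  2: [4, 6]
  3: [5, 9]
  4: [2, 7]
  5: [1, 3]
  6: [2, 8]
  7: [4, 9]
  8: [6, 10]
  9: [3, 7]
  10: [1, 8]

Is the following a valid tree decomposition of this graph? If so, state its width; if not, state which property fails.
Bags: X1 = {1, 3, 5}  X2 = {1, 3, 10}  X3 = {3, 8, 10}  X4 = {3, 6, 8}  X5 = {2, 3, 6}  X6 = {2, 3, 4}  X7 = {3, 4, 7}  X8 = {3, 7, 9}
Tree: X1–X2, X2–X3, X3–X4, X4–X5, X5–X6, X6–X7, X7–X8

Yes; width 2.

Every vertex of G appears in some bag (union = {1, 2, 3, 4, 5, 6, 7, 8, 9, 10}); every edge is covered by a bag; and for each vertex v the set of bags containing v is connected in the bag tree. The decomposition is therefore valid. The largest bag has 3 vertices, so the width is 2.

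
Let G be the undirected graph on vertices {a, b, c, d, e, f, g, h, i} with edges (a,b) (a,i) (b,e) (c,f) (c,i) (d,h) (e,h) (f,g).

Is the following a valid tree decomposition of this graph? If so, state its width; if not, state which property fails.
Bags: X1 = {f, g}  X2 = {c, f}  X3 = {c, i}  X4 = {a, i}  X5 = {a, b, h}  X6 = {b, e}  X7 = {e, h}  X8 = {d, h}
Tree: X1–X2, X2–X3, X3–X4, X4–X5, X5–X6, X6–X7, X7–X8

No — bags containing vertex h are not connected in the tree.

A tree decomposition must satisfy three properties: every vertex lies in some bag; for every edge, both endpoints lie together in some bag; and for every vertex, the bags containing it form a connected subtree. Here bags containing vertex h are not connected in the tree, so the decomposition is invalid.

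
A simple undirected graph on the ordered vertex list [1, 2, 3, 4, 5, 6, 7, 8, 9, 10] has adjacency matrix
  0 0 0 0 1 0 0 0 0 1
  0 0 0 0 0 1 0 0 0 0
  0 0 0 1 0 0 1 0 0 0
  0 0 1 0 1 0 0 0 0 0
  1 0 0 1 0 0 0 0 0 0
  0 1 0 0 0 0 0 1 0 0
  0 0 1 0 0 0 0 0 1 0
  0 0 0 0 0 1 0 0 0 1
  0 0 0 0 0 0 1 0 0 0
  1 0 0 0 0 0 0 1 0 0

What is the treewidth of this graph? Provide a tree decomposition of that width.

Treewidth 1.
Bags: B1 = {2, 6}  B2 = {6, 8}  B3 = {8, 10}  B4 = {1, 10}  B5 = {1, 5}  B6 = {4, 5}  B7 = {3, 4}  B8 = {3, 7}  B9 = {7, 9}
Tree: B1–B2, B2–B3, B3–B4, B4–B5, B5–B6, B6–B7, B7–B8, B8–B9

The largest bag has 2 vertices, giving width 1; this decomposition certifies tw(G) ≤ 1. Any graph with an edge has treewidth ≥ 1, and G has the edge 2–6. The upper and lower bounds meet at 1, so that is the treewidth.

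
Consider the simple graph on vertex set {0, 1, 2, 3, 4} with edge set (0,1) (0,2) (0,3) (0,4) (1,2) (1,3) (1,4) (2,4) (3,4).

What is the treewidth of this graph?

A width-3 tree decomposition is:
Bags: B1 = {0, 1, 3, 4}  B2 = {0, 1, 2, 4}
Tree: B1–B2
Every bag has size at most 4, so the width is 4 − 1 = 3 and tw(G) ≤ 3. Conversely, {0, 1, 2, 4} is a clique of size 4, and the vertices of any clique must share a bag in every tree decomposition; so some bag has ≥ 4 vertices and tw(G) ≥ 3. Therefore the treewidth is 3.

3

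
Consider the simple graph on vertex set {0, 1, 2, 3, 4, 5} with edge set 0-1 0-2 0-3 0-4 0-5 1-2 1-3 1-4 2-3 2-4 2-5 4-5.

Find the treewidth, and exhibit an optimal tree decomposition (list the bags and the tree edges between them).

Every bag has size at most 4, so the width is 4 − 1 = 3 and tw(G) ≤ 3. Conversely, {0, 1, 2, 3} is a clique of size 4, and the vertices of any clique must share a bag in every tree decomposition; so some bag has ≥ 4 vertices and tw(G) ≥ 3. Combining the bounds, tw(G) = 3.

Treewidth 3.
One such decomposition:
Bags: B1 = {0, 1, 2, 4}  B2 = {0, 1, 2, 3}  B3 = {0, 2, 4, 5}
Tree: B1–B2, B1–B3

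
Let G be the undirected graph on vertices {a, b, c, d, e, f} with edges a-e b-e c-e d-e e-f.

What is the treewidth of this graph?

1

A width-1 tree decomposition is:
Bags: B1 = {c, e}  B2 = {d, e}  B3 = {a, e}  B4 = {b, e}  B5 = {e, f}
Tree: B1–B2, B2–B3, B2–B4, B2–B5
Every bag has size at most 2, so the width is 2 − 1 = 1 and tw(G) ≤ 1. G has an edge, so its treewidth is at least 1. Hence tw(G) = 1 exactly.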